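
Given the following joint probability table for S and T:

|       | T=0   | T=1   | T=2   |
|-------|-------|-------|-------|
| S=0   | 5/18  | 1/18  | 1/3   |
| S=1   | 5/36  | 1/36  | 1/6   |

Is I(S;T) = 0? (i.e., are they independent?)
Marginal P(S) (row sums):
  P(S=0) = 5/18 + 1/18 + 1/3 = 2/3
  P(S=1) = 5/36 + 1/36 + 1/6 = 1/3
Marginal P(T) (column sums):
  P(T=0) = 5/18 + 5/36 = 5/12
  P(T=1) = 1/18 + 1/36 = 1/12
  P(T=2) = 1/3 + 1/6 = 1/2

S and T are independent iff P(S=i,T=j) = P(S=i)·P(T=j) for every cell.
  P(S=0)·P(T=0) = 2/3 × 5/12 = 5/18 = P(S=0,T=0) ✓
  P(S=0)·P(T=1) = 2/3 × 1/12 = 1/18 = P(S=0,T=1) ✓
  P(S=0)·P(T=2) = 2/3 × 1/2 = 1/3 = P(S=0,T=2) ✓
  P(S=1)·P(T=0) = 1/3 × 5/12 = 5/36 = P(S=1,T=0) ✓
  P(S=1)·P(T=1) = 1/3 × 1/12 = 1/36 = P(S=1,T=1) ✓
  P(S=1)·P(T=2) = 1/3 × 1/2 = 1/6 = P(S=1,T=2) ✓

Yes, S and T are independent: every cell factors, so I(S;T) = 0 bits.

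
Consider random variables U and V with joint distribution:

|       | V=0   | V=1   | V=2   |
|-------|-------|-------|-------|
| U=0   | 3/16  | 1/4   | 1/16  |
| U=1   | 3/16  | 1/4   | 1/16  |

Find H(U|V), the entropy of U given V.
Marginal P(V) (column sums):
  P(V=0) = 3/16 + 3/16 = 3/8
  P(V=1) = 1/4 + 1/4 = 1/2
  P(V=2) = 1/16 + 1/16 = 1/8

H(U|V) = -Σ P(U,V)·log₂ P(U|V), where P(U|V) = P(U,V) / P(V)
  (U=0,V=0): P(U|V) = (3/16)/(3/8) = 1/2;  -(3/16)·log₂(1/2) = 0.1875
  (U=0,V=1): P(U|V) = (1/4)/(1/2) = 1/2;  -(1/4)·log₂(1/2) = 0.2500
  (U=0,V=2): P(U|V) = (1/16)/(1/8) = 1/2;  -(1/16)·log₂(1/2) = 0.0625
  (U=1,V=0): P(U|V) = (3/16)/(3/8) = 1/2;  -(3/16)·log₂(1/2) = 0.1875
  (U=1,V=1): P(U|V) = (1/4)/(1/2) = 1/2;  -(1/4)·log₂(1/2) = 0.2500
  (U=1,V=2): P(U|V) = (1/16)/(1/8) = 1/2;  -(1/16)·log₂(1/2) = 0.0625
H(U|V) = 0.1875 + 0.2500 + 0.0625 + 0.1875 + 0.2500 + 0.0625
  = 1.0000 bits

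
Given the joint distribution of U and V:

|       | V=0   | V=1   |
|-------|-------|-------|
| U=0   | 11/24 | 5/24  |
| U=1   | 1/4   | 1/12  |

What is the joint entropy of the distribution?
H(U,V) = -Σ P(U,V) log₂ P(U,V), summed over the non-zero cells:
H(U,V) = -[(11/24)·log₂(11/24) + (5/24)·log₂(5/24) + (1/4)·log₂(1/4) + (1/12)·log₂(1/12)]
  = 0.5159 + 0.4715 + 0.5000 + 0.2987
  = 1.7861 bits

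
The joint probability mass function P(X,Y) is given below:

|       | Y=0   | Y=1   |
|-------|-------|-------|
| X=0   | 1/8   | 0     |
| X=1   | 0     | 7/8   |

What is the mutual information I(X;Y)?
Marginal P(X) (row sums):
  P(X=0) = 1/8 + 0 = 1/8
  P(X=1) = 0 + 7/8 = 7/8
Marginal P(Y) (column sums):
  P(Y=0) = 1/8 + 0 = 1/8
  P(Y=1) = 0 + 7/8 = 7/8

H(X) = -[(1/8)·log₂(1/8) + (7/8)·log₂(7/8)]
  = 0.3750 + 0.1686
  = 0.5436 bits
H(Y) = -[(1/8)·log₂(1/8) + (7/8)·log₂(7/8)]
  = 0.3750 + 0.1686
  = 0.5436 bits
H(X,Y) = -[(1/8)·log₂(1/8) + (7/8)·log₂(7/8)]
  = 0.3750 + 0.1686
  = 0.5436 bits

I(X;Y) = H(X) + H(Y) - H(X,Y)
  = 0.5436 + 0.5436 - 0.5436
  = 0.5436 bits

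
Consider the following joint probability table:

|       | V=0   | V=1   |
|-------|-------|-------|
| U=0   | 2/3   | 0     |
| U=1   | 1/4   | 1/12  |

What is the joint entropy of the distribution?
H(U,V) = -Σ P(U,V) log₂ P(U,V), summed over the non-zero cells:
H(U,V) = -[(2/3)·log₂(2/3) + (1/4)·log₂(1/4) + (1/12)·log₂(1/12)]
  = 0.3900 + 0.5000 + 0.2987
  = 1.1887 bits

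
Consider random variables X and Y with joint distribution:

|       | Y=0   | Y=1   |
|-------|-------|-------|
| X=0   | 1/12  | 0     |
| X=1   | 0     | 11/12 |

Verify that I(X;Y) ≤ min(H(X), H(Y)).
Marginal P(X) (row sums):
  P(X=0) = 1/12 + 0 = 1/12
  P(X=1) = 0 + 11/12 = 11/12
Marginal P(Y) (column sums):
  P(Y=0) = 1/12 + 0 = 1/12
  P(Y=1) = 0 + 11/12 = 11/12

H(X) = -[(1/12)·log₂(1/12) + (11/12)·log₂(11/12)]
  = 0.2987 + 0.1151
  = 0.4138 bits
H(Y) = -[(1/12)·log₂(1/12) + (11/12)·log₂(11/12)]
  = 0.2987 + 0.1151
  = 0.4138 bits
H(X,Y) = -[(1/12)·log₂(1/12) + (11/12)·log₂(11/12)]
  = 0.2987 + 0.1151
  = 0.4138 bits

I(X;Y) = H(X) + H(Y) - H(X,Y)
  = 0.4138 + 0.4138 - 0.4138
  = 0.4138 bits

min(H(X), H(Y)) = min(0.4138, 0.4138) = 0.4138 bits
Since 0.4138 ≤ 0.4138, the bound is satisfied ✓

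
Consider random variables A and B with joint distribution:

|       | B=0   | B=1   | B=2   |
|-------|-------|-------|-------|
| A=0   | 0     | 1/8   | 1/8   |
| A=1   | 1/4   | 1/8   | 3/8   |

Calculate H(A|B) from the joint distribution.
Marginal P(B) (column sums):
  P(B=0) = 0 + 1/4 = 1/4
  P(B=1) = 1/8 + 1/8 = 1/4
  P(B=2) = 1/8 + 3/8 = 1/2

H(A|B) = -Σ P(A,B)·log₂ P(A|B), where P(A|B) = P(A,B) / P(B)
  (cells with P(A,B) = 0 contribute 0)
  (A=0,B=1): P(A|B) = (1/8)/(1/4) = 1/2;  -(1/8)·log₂(1/2) = 0.1250
  (A=0,B=2): P(A|B) = (1/8)/(1/2) = 1/4;  -(1/8)·log₂(1/4) = 0.2500
  (A=1,B=0): P(A|B) = (1/4)/(1/4) = 1;  -(1/4)·log₂(1) = 0.0000
  (A=1,B=1): P(A|B) = (1/8)/(1/4) = 1/2;  -(1/8)·log₂(1/2) = 0.1250
  (A=1,B=2): P(A|B) = (3/8)/(1/2) = 3/4;  -(3/8)·log₂(3/4) = 0.1556
H(A|B) = 0.1250 + 0.2500 + 0.0000 + 0.1250 + 0.1556
  = 0.6556 bits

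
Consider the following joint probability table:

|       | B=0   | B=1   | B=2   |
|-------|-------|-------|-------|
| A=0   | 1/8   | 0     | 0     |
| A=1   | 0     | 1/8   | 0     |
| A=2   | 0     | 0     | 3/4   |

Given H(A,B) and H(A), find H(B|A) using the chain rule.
From the chain rule: H(A,B) = H(A) + H(B|A)
Therefore: H(B|A) = H(A,B) - H(A)

H(A,B) = -[(1/8)·log₂(1/8) + (1/8)·log₂(1/8) + (3/4)·log₂(3/4)]
  = 0.3750 + 0.3750 + 0.3113
  = 1.0613 bits
Marginal P(A) (row sums):
  P(A=0) = 1/8 + 0 + 0 = 1/8
  P(A=1) = 0 + 1/8 + 0 = 1/8
  P(A=2) = 0 + 0 + 3/4 = 3/4
H(A) = -[(1/8)·log₂(1/8) + (1/8)·log₂(1/8) + (3/4)·log₂(3/4)]
  = 0.3750 + 0.3750 + 0.3113
  = 1.0613 bits

H(B|A) = 1.0613 - 1.0613 = 0.0000 bits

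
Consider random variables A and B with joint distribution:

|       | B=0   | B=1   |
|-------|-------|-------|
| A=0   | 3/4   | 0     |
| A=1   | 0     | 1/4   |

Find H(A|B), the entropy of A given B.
Marginal P(B) (column sums):
  P(B=0) = 3/4 + 0 = 3/4
  P(B=1) = 0 + 1/4 = 1/4

H(A|B) = -Σ P(A,B)·log₂ P(A|B), where P(A|B) = P(A,B) / P(B)
  (cells with P(A,B) = 0 contribute 0)
  (A=0,B=0): P(A|B) = (3/4)/(3/4) = 1;  -(3/4)·log₂(1) = 0.0000
  (A=1,B=1): P(A|B) = (1/4)/(1/4) = 1;  -(1/4)·log₂(1) = 0.0000
H(A|B) = 0.0000 + 0.0000
  = 0.0000 bits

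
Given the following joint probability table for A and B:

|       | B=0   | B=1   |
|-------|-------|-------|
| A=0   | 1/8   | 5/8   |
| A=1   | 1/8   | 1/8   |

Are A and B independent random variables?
Marginal P(A) (row sums):
  P(A=0) = 1/8 + 5/8 = 3/4
  P(A=1) = 1/8 + 1/8 = 1/4
Marginal P(B) (column sums):
  P(B=0) = 1/8 + 1/8 = 1/4
  P(B=1) = 5/8 + 1/8 = 3/4

A and B are independent iff P(A=i,B=j) = P(A=i)·P(B=j) for every cell.
  P(A=0)·P(B=0) = 3/4 × 1/4 = 3/16, but P(A=0,B=0) = 1/8 ✗

No, A and B are not independent. Quantitatively, I(A;B) > 0:

H(A) = -[(3/4)·log₂(3/4) + (1/4)·log₂(1/4)]
  = 0.3113 + 0.5000
  = 0.8113 bits
H(B) = -[(1/4)·log₂(1/4) + (3/4)·log₂(3/4)]
  = 0.5000 + 0.3113
  = 0.8113 bits
H(A,B) = -[(1/8)·log₂(1/8) + (5/8)·log₂(5/8) + (1/8)·log₂(1/8) + (1/8)·log₂(1/8)]
  = 0.3750 + 0.4238 + 0.3750 + 0.3750
  = 1.5488 bits
I(A;B) = H(A) + H(B) - H(A,B) = 0.8113 + 0.8113 - 1.5488 = 0.0738 bits > 0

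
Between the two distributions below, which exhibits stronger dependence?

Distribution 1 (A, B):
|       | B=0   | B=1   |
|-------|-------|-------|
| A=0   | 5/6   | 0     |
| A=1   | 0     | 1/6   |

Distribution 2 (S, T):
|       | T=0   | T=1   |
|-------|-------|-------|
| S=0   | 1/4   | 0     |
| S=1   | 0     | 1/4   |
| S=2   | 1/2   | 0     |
Distribution 1 (A, B):
Marginal P(A) (row sums):
  P(A=0) = 5/6 + 0 = 5/6
  P(A=1) = 0 + 1/6 = 1/6
Marginal P(B) (column sums):
  P(B=0) = 5/6 + 0 = 5/6
  P(B=1) = 0 + 1/6 = 1/6

H(A) = -[(5/6)·log₂(5/6) + (1/6)·log₂(1/6)]
  = 0.2192 + 0.4308
  = 0.6500 bits
H(B) = -[(5/6)·log₂(5/6) + (1/6)·log₂(1/6)]
  = 0.2192 + 0.4308
  = 0.6500 bits
H(A,B) = -[(5/6)·log₂(5/6) + (1/6)·log₂(1/6)]
  = 0.2192 + 0.4308
  = 0.6500 bits

I(A;B) = H(A) + H(B) - H(A,B)
  = 0.6500 + 0.6500 - 0.6500
  = 0.6500 bits

Distribution 2 (S, T):
Marginal P(S) (row sums):
  P(S=0) = 1/4 + 0 = 1/4
  P(S=1) = 0 + 1/4 = 1/4
  P(S=2) = 1/2 + 0 = 1/2
Marginal P(T) (column sums):
  P(T=0) = 1/4 + 0 + 1/2 = 3/4
  P(T=1) = 0 + 1/4 + 0 = 1/4

H(S) = -[(1/4)·log₂(1/4) + (1/4)·log₂(1/4) + (1/2)·log₂(1/2)]
  = 0.5000 + 0.5000 + 0.5000
  = 1.5000 bits
H(T) = -[(3/4)·log₂(3/4) + (1/4)·log₂(1/4)]
  = 0.3113 + 0.5000
  = 0.8113 bits
H(S,T) = -[(1/4)·log₂(1/4) + (1/4)·log₂(1/4) + (1/2)·log₂(1/2)]
  = 0.5000 + 0.5000 + 0.5000
  = 1.5000 bits

I(S;T) = H(S) + H(T) - H(S,T)
  = 1.5000 + 0.8113 - 1.5000
  = 0.8113 bits

I(S;T) = 0.8113 bits > I(A;B) = 0.6500 bits, so (S, T) has the higher mutual information (stronger dependence).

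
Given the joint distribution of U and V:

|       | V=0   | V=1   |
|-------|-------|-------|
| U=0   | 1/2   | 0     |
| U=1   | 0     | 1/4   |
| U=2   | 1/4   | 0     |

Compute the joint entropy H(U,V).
H(U,V) = -Σ P(U,V) log₂ P(U,V), summed over the non-zero cells:
H(U,V) = -[(1/2)·log₂(1/2) + (1/4)·log₂(1/4) + (1/4)·log₂(1/4)]
  = 0.5000 + 0.5000 + 0.5000
  = 1.5000 bits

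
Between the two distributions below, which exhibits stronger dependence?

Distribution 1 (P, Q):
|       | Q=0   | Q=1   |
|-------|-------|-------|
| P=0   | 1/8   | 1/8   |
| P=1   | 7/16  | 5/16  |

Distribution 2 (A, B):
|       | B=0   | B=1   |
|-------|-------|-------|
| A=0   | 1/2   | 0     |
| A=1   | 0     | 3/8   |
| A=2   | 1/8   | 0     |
Distribution 1 (P, Q):
Marginal P(P) (row sums):
  P(P=0) = 1/8 + 1/8 = 1/4
  P(P=1) = 7/16 + 5/16 = 3/4
Marginal P(Q) (column sums):
  P(Q=0) = 1/8 + 7/16 = 9/16
  P(Q=1) = 1/8 + 5/16 = 7/16

H(P) = -[(1/4)·log₂(1/4) + (3/4)·log₂(3/4)]
  = 0.5000 + 0.3113
  = 0.8113 bits
H(Q) = -[(9/16)·log₂(9/16) + (7/16)·log₂(7/16)]
  = 0.4669 + 0.5218
  = 0.9887 bits
H(P,Q) = -[(1/8)·log₂(1/8) + (1/8)·log₂(1/8) + (7/16)·log₂(7/16) + (5/16)·log₂(5/16)]
  = 0.3750 + 0.3750 + 0.5218 + 0.5244
  = 1.7962 bits

I(P;Q) = H(P) + H(Q) - H(P,Q)
  = 0.8113 + 0.9887 - 1.7962
  = 0.0038 bits

Distribution 2 (A, B):
Marginal P(A) (row sums):
  P(A=0) = 1/2 + 0 = 1/2
  P(A=1) = 0 + 3/8 = 3/8
  P(A=2) = 1/8 + 0 = 1/8
Marginal P(B) (column sums):
  P(B=0) = 1/2 + 0 + 1/8 = 5/8
  P(B=1) = 0 + 3/8 + 0 = 3/8

H(A) = -[(1/2)·log₂(1/2) + (3/8)·log₂(3/8) + (1/8)·log₂(1/8)]
  = 0.5000 + 0.5306 + 0.3750
  = 1.4056 bits
H(B) = -[(5/8)·log₂(5/8) + (3/8)·log₂(3/8)]
  = 0.4238 + 0.5306
  = 0.9544 bits
H(A,B) = -[(1/2)·log₂(1/2) + (3/8)·log₂(3/8) + (1/8)·log₂(1/8)]
  = 0.5000 + 0.5306 + 0.3750
  = 1.4056 bits

I(A;B) = H(A) + H(B) - H(A,B)
  = 1.4056 + 0.9544 - 1.4056
  = 0.9544 bits

I(A;B) = 0.9544 bits > I(P;Q) = 0.0038 bits, so (A, B) has the higher mutual information (stronger dependence).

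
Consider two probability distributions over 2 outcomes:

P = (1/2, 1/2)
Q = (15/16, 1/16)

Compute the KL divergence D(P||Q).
D(P||Q) = Σ P(i) log₂(P(i)/Q(i))
  i=0: (1/2) × log₂((1/2)/(15/16)) = (1/2) × log₂(8/15) = -0.4534
  i=1: (1/2) × log₂((1/2)/(1/16)) = (1/2) × log₂(8) = 1.5000
D(P||Q) = -0.4534 + 1.5000
  = 1.0466 bits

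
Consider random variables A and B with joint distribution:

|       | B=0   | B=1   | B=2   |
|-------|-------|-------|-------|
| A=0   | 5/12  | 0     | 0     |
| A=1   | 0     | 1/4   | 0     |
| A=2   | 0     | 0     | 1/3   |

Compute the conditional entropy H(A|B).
Marginal P(B) (column sums):
  P(B=0) = 5/12 + 0 + 0 = 5/12
  P(B=1) = 0 + 1/4 + 0 = 1/4
  P(B=2) = 0 + 0 + 1/3 = 1/3

H(A|B) = -Σ P(A,B)·log₂ P(A|B), where P(A|B) = P(A,B) / P(B)
  (cells with P(A,B) = 0 contribute 0)
  (A=0,B=0): P(A|B) = (5/12)/(5/12) = 1;  -(5/12)·log₂(1) = 0.0000
  (A=1,B=1): P(A|B) = (1/4)/(1/4) = 1;  -(1/4)·log₂(1) = 0.0000
  (A=2,B=2): P(A|B) = (1/3)/(1/3) = 1;  -(1/3)·log₂(1) = 0.0000
H(A|B) = 0.0000 + 0.0000 + 0.0000
  = 0.0000 bits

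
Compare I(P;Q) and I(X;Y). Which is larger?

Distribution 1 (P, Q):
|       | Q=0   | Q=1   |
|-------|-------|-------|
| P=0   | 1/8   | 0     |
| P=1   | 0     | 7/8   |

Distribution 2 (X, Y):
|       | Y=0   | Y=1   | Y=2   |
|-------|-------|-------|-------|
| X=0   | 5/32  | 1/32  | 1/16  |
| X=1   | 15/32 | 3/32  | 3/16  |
Distribution 1 (P, Q):
Marginal P(P) (row sums):
  P(P=0) = 1/8 + 0 = 1/8
  P(P=1) = 0 + 7/8 = 7/8
Marginal P(Q) (column sums):
  P(Q=0) = 1/8 + 0 = 1/8
  P(Q=1) = 0 + 7/8 = 7/8

H(P) = -[(1/8)·log₂(1/8) + (7/8)·log₂(7/8)]
  = 0.3750 + 0.1686
  = 0.5436 bits
H(Q) = -[(1/8)·log₂(1/8) + (7/8)·log₂(7/8)]
  = 0.3750 + 0.1686
  = 0.5436 bits
H(P,Q) = -[(1/8)·log₂(1/8) + (7/8)·log₂(7/8)]
  = 0.3750 + 0.1686
  = 0.5436 bits

I(P;Q) = H(P) + H(Q) - H(P,Q)
  = 0.5436 + 0.5436 - 0.5436
  = 0.5436 bits

Distribution 2 (X, Y):
Marginal P(X) (row sums):
  P(X=0) = 5/32 + 1/32 + 1/16 = 1/4
  P(X=1) = 15/32 + 3/32 + 3/16 = 3/4
Marginal P(Y) (column sums):
  P(Y=0) = 5/32 + 15/32 = 5/8
  P(Y=1) = 1/32 + 3/32 = 1/8
  P(Y=2) = 1/16 + 3/16 = 1/4

H(X) = -[(1/4)·log₂(1/4) + (3/4)·log₂(3/4)]
  = 0.5000 + 0.3113
  = 0.8113 bits
H(Y) = -[(5/8)·log₂(5/8) + (1/8)·log₂(1/8) + (1/4)·log₂(1/4)]
  = 0.4238 + 0.3750 + 0.5000
  = 1.2988 bits
H(X,Y) = -[(5/32)·log₂(5/32) + (1/32)·log₂(1/32) + (1/16)·log₂(1/16) + (15/32)·log₂(15/32) + (3/32)·log₂(3/32) + (3/16)·log₂(3/16)]
  = 0.4184 + 0.1563 + 0.2500 + 0.5124 + 0.3202 + 0.4528
  = 2.1101 bits

I(X;Y) = H(X) + H(Y) - H(X,Y)
  = 0.8113 + 1.2988 - 2.1101
  = 0.0000 bits

I(P;Q) = 0.5436 bits > I(X;Y) = 0.0000 bits, so (P, Q) has the higher mutual information (stronger dependence).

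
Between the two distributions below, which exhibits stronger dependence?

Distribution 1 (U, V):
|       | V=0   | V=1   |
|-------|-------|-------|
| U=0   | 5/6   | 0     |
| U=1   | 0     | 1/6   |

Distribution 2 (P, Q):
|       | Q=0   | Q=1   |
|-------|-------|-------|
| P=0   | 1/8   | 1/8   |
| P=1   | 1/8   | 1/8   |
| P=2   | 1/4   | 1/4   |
Distribution 1 (U, V):
Marginal P(U) (row sums):
  P(U=0) = 5/6 + 0 = 5/6
  P(U=1) = 0 + 1/6 = 1/6
Marginal P(V) (column sums):
  P(V=0) = 5/6 + 0 = 5/6
  P(V=1) = 0 + 1/6 = 1/6

H(U) = -[(5/6)·log₂(5/6) + (1/6)·log₂(1/6)]
  = 0.2192 + 0.4308
  = 0.6500 bits
H(V) = -[(5/6)·log₂(5/6) + (1/6)·log₂(1/6)]
  = 0.2192 + 0.4308
  = 0.6500 bits
H(U,V) = -[(5/6)·log₂(5/6) + (1/6)·log₂(1/6)]
  = 0.2192 + 0.4308
  = 0.6500 bits

I(U;V) = H(U) + H(V) - H(U,V)
  = 0.6500 + 0.6500 - 0.6500
  = 0.6500 bits

Distribution 2 (P, Q):
Marginal P(P) (row sums):
  P(P=0) = 1/8 + 1/8 = 1/4
  P(P=1) = 1/8 + 1/8 = 1/4
  P(P=2) = 1/4 + 1/4 = 1/2
Marginal P(Q) (column sums):
  P(Q=0) = 1/8 + 1/8 + 1/4 = 1/2
  P(Q=1) = 1/8 + 1/8 + 1/4 = 1/2

H(P) = -[(1/4)·log₂(1/4) + (1/4)·log₂(1/4) + (1/2)·log₂(1/2)]
  = 0.5000 + 0.5000 + 0.5000
  = 1.5000 bits
H(Q) = -[(1/2)·log₂(1/2) + (1/2)·log₂(1/2)]
  = 0.5000 + 0.5000
  = 1.0000 bits
H(P,Q) = -[(1/8)·log₂(1/8) + (1/8)·log₂(1/8) + (1/8)·log₂(1/8) + (1/8)·log₂(1/8) + (1/4)·log₂(1/4) + (1/4)·log₂(1/4)]
  = 0.3750 + 0.3750 + 0.3750 + 0.3750 + 0.5000 + 0.5000
  = 2.5000 bits

I(P;Q) = H(P) + H(Q) - H(P,Q)
  = 1.5000 + 1.0000 - 2.5000
  = 0.0000 bits

I(U;V) = 0.6500 bits > I(P;Q) = 0.0000 bits, so (U, V) has the higher mutual information (stronger dependence).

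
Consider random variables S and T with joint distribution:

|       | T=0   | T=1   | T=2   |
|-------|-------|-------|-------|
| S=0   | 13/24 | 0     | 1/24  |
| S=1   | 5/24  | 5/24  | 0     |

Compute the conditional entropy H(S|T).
Marginal P(T) (column sums):
  P(T=0) = 13/24 + 5/24 = 3/4
  P(T=1) = 0 + 5/24 = 5/24
  P(T=2) = 1/24 + 0 = 1/24

H(S|T) = -Σ P(S,T)·log₂ P(S|T), where P(S|T) = P(S,T) / P(T)
  (cells with P(S,T) = 0 contribute 0)
  (S=0,T=0): P(S|T) = (13/24)/(3/4) = 13/18;  -(13/24)·log₂(13/18) = 0.2543
  (S=0,T=2): P(S|T) = (1/24)/(1/24) = 1;  -(1/24)·log₂(1) = 0.0000
  (S=1,T=0): P(S|T) = (5/24)/(3/4) = 5/18;  -(5/24)·log₂(5/18) = 0.3850
  (S=1,T=1): P(S|T) = (5/24)/(5/24) = 1;  -(5/24)·log₂(1) = 0.0000
H(S|T) = 0.2543 + 0.0000 + 0.3850 + 0.0000
  = 0.6393 bits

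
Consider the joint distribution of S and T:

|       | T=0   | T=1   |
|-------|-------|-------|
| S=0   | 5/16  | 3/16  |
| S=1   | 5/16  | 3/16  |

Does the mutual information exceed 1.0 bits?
Marginal P(S) (row sums):
  P(S=0) = 5/16 + 3/16 = 1/2
  P(S=1) = 5/16 + 3/16 = 1/2
Marginal P(T) (column sums):
  P(T=0) = 5/16 + 5/16 = 5/8
  P(T=1) = 3/16 + 3/16 = 3/8

H(S) = -[(1/2)·log₂(1/2) + (1/2)·log₂(1/2)]
  = 0.5000 + 0.5000
  = 1.0000 bits
H(T) = -[(5/8)·log₂(5/8) + (3/8)·log₂(3/8)]
  = 0.4238 + 0.5306
  = 0.9544 bits
H(S,T) = -[(5/16)·log₂(5/16) + (3/16)·log₂(3/16) + (5/16)·log₂(5/16) + (3/16)·log₂(3/16)]
  = 0.5244 + 0.4528 + 0.5244 + 0.4528
  = 1.9544 bits

I(S;T) = H(S) + H(T) - H(S,T)
  = 1.0000 + 0.9544 - 1.9544
  = 0.0000 bits

No. I(S;T) = 0.0000 bits, which is ≤ 1.0 bits.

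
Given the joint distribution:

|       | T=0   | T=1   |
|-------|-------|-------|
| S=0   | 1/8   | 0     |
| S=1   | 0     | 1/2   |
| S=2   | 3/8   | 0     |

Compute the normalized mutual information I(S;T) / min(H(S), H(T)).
Marginal P(S) (row sums):
  P(S=0) = 1/8 + 0 = 1/8
  P(S=1) = 0 + 1/2 = 1/2
  P(S=2) = 3/8 + 0 = 3/8
Marginal P(T) (column sums):
  P(T=0) = 1/8 + 0 + 3/8 = 1/2
  P(T=1) = 0 + 1/2 + 0 = 1/2

H(S) = -[(1/8)·log₂(1/8) + (1/2)·log₂(1/2) + (3/8)·log₂(3/8)]
  = 0.3750 + 0.5000 + 0.5306
  = 1.4056 bits
H(T) = -[(1/2)·log₂(1/2) + (1/2)·log₂(1/2)]
  = 0.5000 + 0.5000
  = 1.0000 bits
H(S,T) = -[(1/8)·log₂(1/8) + (1/2)·log₂(1/2) + (3/8)·log₂(3/8)]
  = 0.3750 + 0.5000 + 0.5306
  = 1.4056 bits

I(S;T) = H(S) + H(T) - H(S,T)
  = 1.4056 + 1.0000 - 1.4056
  = 1.0000 bits

min(H(S), H(T)) = min(1.4056, 1.0000) = 1.0000 bits
Normalized MI = 1.0000 / 1.0000 = 1.0000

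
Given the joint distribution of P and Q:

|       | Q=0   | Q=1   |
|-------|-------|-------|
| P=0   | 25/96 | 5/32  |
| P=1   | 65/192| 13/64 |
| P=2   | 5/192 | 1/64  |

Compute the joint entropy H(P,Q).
H(P,Q) = -Σ P(P,Q) log₂ P(P,Q), summed over the non-zero cells:
H(P,Q) = -[(25/96)·log₂(25/96) + (5/32)·log₂(5/32) + (65/192)·log₂(65/192) + (13/64)·log₂(13/64) + (5/192)·log₂(5/192) + (1/64)·log₂(1/64)]
  = 0.5055 + 0.4184 + 0.5290 + 0.4671 + 0.1371 + 0.0938
  = 2.1509 bits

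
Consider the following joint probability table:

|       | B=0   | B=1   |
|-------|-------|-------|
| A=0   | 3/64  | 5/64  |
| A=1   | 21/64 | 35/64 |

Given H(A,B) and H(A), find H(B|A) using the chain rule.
From the chain rule: H(A,B) = H(A) + H(B|A)
Therefore: H(B|A) = H(A,B) - H(A)

H(A,B) = -[(3/64)·log₂(3/64) + (5/64)·log₂(5/64) + (21/64)·log₂(21/64) + (35/64)·log₂(35/64)]
  = 0.2070 + 0.2873 + 0.5275 + 0.4762
  = 1.4980 bits
Marginal P(A) (row sums):
  P(A=0) = 3/64 + 5/64 = 1/8
  P(A=1) = 21/64 + 35/64 = 7/8
H(A) = -[(1/8)·log₂(1/8) + (7/8)·log₂(7/8)]
  = 0.3750 + 0.1686
  = 0.5436 bits

H(B|A) = 1.4980 - 0.5436 = 0.9544 bits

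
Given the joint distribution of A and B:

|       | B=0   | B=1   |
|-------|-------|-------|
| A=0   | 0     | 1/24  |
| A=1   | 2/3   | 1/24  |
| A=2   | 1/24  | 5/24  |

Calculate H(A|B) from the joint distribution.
Marginal P(B) (column sums):
  P(B=0) = 0 + 2/3 + 1/24 = 17/24
  P(B=1) = 1/24 + 1/24 + 5/24 = 7/24

H(A|B) = -Σ P(A,B)·log₂ P(A|B), where P(A|B) = P(A,B) / P(B)
  (cells with P(A,B) = 0 contribute 0)
  (A=0,B=1): P(A|B) = (1/24)/(7/24) = 1/7;  -(1/24)·log₂(1/7) = 0.1170
  (A=1,B=0): P(A|B) = (2/3)/(17/24) = 16/17;  -(2/3)·log₂(16/17) = 0.0583
  (A=1,B=1): P(A|B) = (1/24)/(7/24) = 1/7;  -(1/24)·log₂(1/7) = 0.1170
  (A=2,B=0): P(A|B) = (1/24)/(17/24) = 1/17;  -(1/24)·log₂(1/17) = 0.1703
  (A=2,B=1): P(A|B) = (5/24)/(7/24) = 5/7;  -(5/24)·log₂(5/7) = 0.1011
H(A|B) = 0.1170 + 0.0583 + 0.1170 + 0.1703 + 0.1011
  = 0.5637 bits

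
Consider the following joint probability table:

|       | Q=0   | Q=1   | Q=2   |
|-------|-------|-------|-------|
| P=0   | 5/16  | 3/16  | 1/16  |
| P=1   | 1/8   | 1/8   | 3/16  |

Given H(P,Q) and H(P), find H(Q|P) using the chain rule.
From the chain rule: H(P,Q) = H(P) + H(Q|P)
Therefore: H(Q|P) = H(P,Q) - H(P)

H(P,Q) = -[(5/16)·log₂(5/16) + (3/16)·log₂(3/16) + (1/16)·log₂(1/16) + (1/8)·log₂(1/8) + (1/8)·log₂(1/8) + (3/16)·log₂(3/16)]
  = 0.5244 + 0.4528 + 0.2500 + 0.3750 + 0.3750 + 0.4528
  = 2.4300 bits
Marginal P(P) (row sums):
  P(P=0) = 5/16 + 3/16 + 1/16 = 9/16
  P(P=1) = 1/8 + 1/8 + 3/16 = 7/16
H(P) = -[(9/16)·log₂(9/16) + (7/16)·log₂(7/16)]
  = 0.4669 + 0.5218
  = 0.9887 bits

H(Q|P) = 2.4300 - 0.9887 = 1.4413 bits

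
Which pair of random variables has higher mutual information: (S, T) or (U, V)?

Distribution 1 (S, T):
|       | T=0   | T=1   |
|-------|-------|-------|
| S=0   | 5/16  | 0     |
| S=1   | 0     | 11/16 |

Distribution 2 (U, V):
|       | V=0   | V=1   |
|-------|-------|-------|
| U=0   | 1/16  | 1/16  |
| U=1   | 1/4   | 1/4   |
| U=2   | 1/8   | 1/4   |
Distribution 1 (S, T):
Marginal P(S) (row sums):
  P(S=0) = 5/16 + 0 = 5/16
  P(S=1) = 0 + 11/16 = 11/16
Marginal P(T) (column sums):
  P(T=0) = 5/16 + 0 = 5/16
  P(T=1) = 0 + 11/16 = 11/16

H(S) = -[(5/16)·log₂(5/16) + (11/16)·log₂(11/16)]
  = 0.5244 + 0.3716
  = 0.8960 bits
H(T) = -[(5/16)·log₂(5/16) + (11/16)·log₂(11/16)]
  = 0.5244 + 0.3716
  = 0.8960 bits
H(S,T) = -[(5/16)·log₂(5/16) + (11/16)·log₂(11/16)]
  = 0.5244 + 0.3716
  = 0.8960 bits

I(S;T) = H(S) + H(T) - H(S,T)
  = 0.8960 + 0.8960 - 0.8960
  = 0.8960 bits

Distribution 2 (U, V):
Marginal P(U) (row sums):
  P(U=0) = 1/16 + 1/16 = 1/8
  P(U=1) = 1/4 + 1/4 = 1/2
  P(U=2) = 1/8 + 1/4 = 3/8
Marginal P(V) (column sums):
  P(V=0) = 1/16 + 1/4 + 1/8 = 7/16
  P(V=1) = 1/16 + 1/4 + 1/4 = 9/16

H(U) = -[(1/8)·log₂(1/8) + (1/2)·log₂(1/2) + (3/8)·log₂(3/8)]
  = 0.3750 + 0.5000 + 0.5306
  = 1.4056 bits
H(V) = -[(7/16)·log₂(7/16) + (9/16)·log₂(9/16)]
  = 0.5218 + 0.4669
  = 0.9887 bits
H(U,V) = -[(1/16)·log₂(1/16) + (1/16)·log₂(1/16) + (1/4)·log₂(1/4) + (1/4)·log₂(1/4) + (1/8)·log₂(1/8) + (1/4)·log₂(1/4)]
  = 0.2500 + 0.2500 + 0.5000 + 0.5000 + 0.3750 + 0.5000
  = 2.3750 bits

I(U;V) = H(U) + H(V) - H(U,V)
  = 1.4056 + 0.9887 - 2.3750
  = 0.0193 bits

I(S;T) = 0.8960 bits > I(U;V) = 0.0193 bits, so (S, T) has the higher mutual information (stronger dependence).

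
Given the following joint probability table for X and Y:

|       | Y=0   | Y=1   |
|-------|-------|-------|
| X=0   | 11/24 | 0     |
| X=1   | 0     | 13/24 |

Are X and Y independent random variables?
Marginal P(X) (row sums):
  P(X=0) = 11/24 + 0 = 11/24
  P(X=1) = 0 + 13/24 = 13/24
Marginal P(Y) (column sums):
  P(Y=0) = 11/24 + 0 = 11/24
  P(Y=1) = 0 + 13/24 = 13/24

X and Y are independent iff P(X=i,Y=j) = P(X=i)·P(Y=j) for every cell.
  P(X=0)·P(Y=0) = 11/24 × 11/24 = 121/576, but P(X=0,Y=0) = 11/24 ✗

No, X and Y are not independent. Quantitatively, I(X;Y) > 0:

H(X) = -[(11/24)·log₂(11/24) + (13/24)·log₂(13/24)]
  = 0.5159 + 0.4791
  = 0.9950 bits
H(Y) = -[(11/24)·log₂(11/24) + (13/24)·log₂(13/24)]
  = 0.5159 + 0.4791
  = 0.9950 bits
H(X,Y) = -[(11/24)·log₂(11/24) + (13/24)·log₂(13/24)]
  = 0.5159 + 0.4791
  = 0.9950 bits
I(X;Y) = H(X) + H(Y) - H(X,Y) = 0.9950 + 0.9950 - 0.9950 = 0.9950 bits > 0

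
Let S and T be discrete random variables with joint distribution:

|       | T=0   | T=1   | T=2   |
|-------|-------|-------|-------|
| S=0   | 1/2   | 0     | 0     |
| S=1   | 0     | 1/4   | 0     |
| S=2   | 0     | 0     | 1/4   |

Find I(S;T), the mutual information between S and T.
Marginal P(S) (row sums):
  P(S=0) = 1/2 + 0 + 0 = 1/2
  P(S=1) = 0 + 1/4 + 0 = 1/4
  P(S=2) = 0 + 0 + 1/4 = 1/4
Marginal P(T) (column sums):
  P(T=0) = 1/2 + 0 + 0 = 1/2
  P(T=1) = 0 + 1/4 + 0 = 1/4
  P(T=2) = 0 + 0 + 1/4 = 1/4

H(S) = -[(1/2)·log₂(1/2) + (1/4)·log₂(1/4) + (1/4)·log₂(1/4)]
  = 0.5000 + 0.5000 + 0.5000
  = 1.5000 bits
H(T) = -[(1/2)·log₂(1/2) + (1/4)·log₂(1/4) + (1/4)·log₂(1/4)]
  = 0.5000 + 0.5000 + 0.5000
  = 1.5000 bits
H(S,T) = -[(1/2)·log₂(1/2) + (1/4)·log₂(1/4) + (1/4)·log₂(1/4)]
  = 0.5000 + 0.5000 + 0.5000
  = 1.5000 bits

I(S;T) = H(S) + H(T) - H(S,T)
  = 1.5000 + 1.5000 - 1.5000
  = 1.5000 bits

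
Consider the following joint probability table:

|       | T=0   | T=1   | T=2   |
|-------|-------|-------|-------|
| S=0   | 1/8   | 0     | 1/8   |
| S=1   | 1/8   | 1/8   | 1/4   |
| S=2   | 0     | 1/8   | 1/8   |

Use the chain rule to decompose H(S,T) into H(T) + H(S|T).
By the chain rule: H(S,T) = H(T) + H(S|T)

Marginal P(T) (column sums):
  P(T=0) = 1/8 + 1/8 + 0 = 1/4
  P(T=1) = 0 + 1/8 + 1/8 = 1/4
  P(T=2) = 1/8 + 1/4 + 1/8 = 1/2
H(T) = -[(1/4)·log₂(1/4) + (1/4)·log₂(1/4) + (1/2)·log₂(1/2)]
  = 0.5000 + 0.5000 + 0.5000
  = 1.5000 bits
H(S|T) = -Σ P(S,T)·log₂ P(S|T), where P(S|T) = P(S,T) / P(T)
  (cells with P(S,T) = 0 contribute 0)
  (S=0,T=0): P(S|T) = (1/8)/(1/4) = 1/2;  -(1/8)·log₂(1/2) = 0.1250
  (S=0,T=2): P(S|T) = (1/8)/(1/2) = 1/4;  -(1/8)·log₂(1/4) = 0.2500
  (S=1,T=0): P(S|T) = (1/8)/(1/4) = 1/2;  -(1/8)·log₂(1/2) = 0.1250
  (S=1,T=1): P(S|T) = (1/8)/(1/4) = 1/2;  -(1/8)·log₂(1/2) = 0.1250
  (S=1,T=2): P(S|T) = (1/4)/(1/2) = 1/2;  -(1/4)·log₂(1/2) = 0.2500
  (S=2,T=1): P(S|T) = (1/8)/(1/4) = 1/2;  -(1/8)·log₂(1/2) = 0.1250
  (S=2,T=2): P(S|T) = (1/8)/(1/2) = 1/4;  -(1/8)·log₂(1/4) = 0.2500
H(S|T) = 0.1250 + 0.2500 + 0.1250 + 0.1250 + 0.2500 + 0.1250 + 0.2500
  = 1.2500 bits

H(S,T) = H(T) + H(S|T) = 1.5000 + 1.2500 = 2.7500 bits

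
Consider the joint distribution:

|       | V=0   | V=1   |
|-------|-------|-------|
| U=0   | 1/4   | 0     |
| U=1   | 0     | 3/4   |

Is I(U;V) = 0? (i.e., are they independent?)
Marginal P(U) (row sums):
  P(U=0) = 1/4 + 0 = 1/4
  P(U=1) = 0 + 3/4 = 3/4
Marginal P(V) (column sums):
  P(V=0) = 1/4 + 0 = 1/4
  P(V=1) = 0 + 3/4 = 3/4

U and V are independent iff P(U=i,V=j) = P(U=i)·P(V=j) for every cell.
  P(U=0)·P(V=0) = 1/4 × 1/4 = 1/16, but P(U=0,V=0) = 1/4 ✗

No, U and V are not independent. Quantitatively, I(U;V) > 0:

H(U) = -[(1/4)·log₂(1/4) + (3/4)·log₂(3/4)]
  = 0.5000 + 0.3113
  = 0.8113 bits
H(V) = -[(1/4)·log₂(1/4) + (3/4)·log₂(3/4)]
  = 0.5000 + 0.3113
  = 0.8113 bits
H(U,V) = -[(1/4)·log₂(1/4) + (3/4)·log₂(3/4)]
  = 0.5000 + 0.3113
  = 0.8113 bits
I(U;V) = H(U) + H(V) - H(U,V) = 0.8113 + 0.8113 - 0.8113 = 0.8113 bits > 0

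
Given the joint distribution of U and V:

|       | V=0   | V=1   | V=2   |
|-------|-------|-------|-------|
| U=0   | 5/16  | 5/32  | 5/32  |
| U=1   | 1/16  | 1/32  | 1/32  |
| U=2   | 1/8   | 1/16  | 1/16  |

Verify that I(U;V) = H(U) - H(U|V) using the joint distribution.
Left side, from I(U;V) = H(U) + H(V) - H(U,V):
Marginal P(U) (row sums):
  P(U=0) = 5/16 + 5/32 + 5/32 = 5/8
  P(U=1) = 1/16 + 1/32 + 1/32 = 1/8
  P(U=2) = 1/8 + 1/16 + 1/16 = 1/4
Marginal P(V) (column sums):
  P(V=0) = 5/16 + 1/16 + 1/8 = 1/2
  P(V=1) = 5/32 + 1/32 + 1/16 = 1/4
  P(V=2) = 5/32 + 1/32 + 1/16 = 1/4

H(U) = -[(5/8)·log₂(5/8) + (1/8)·log₂(1/8) + (1/4)·log₂(1/4)]
  = 0.4238 + 0.3750 + 0.5000
  = 1.2988 bits
H(V) = -[(1/2)·log₂(1/2) + (1/4)·log₂(1/4) + (1/4)·log₂(1/4)]
  = 0.5000 + 0.5000 + 0.5000
  = 1.5000 bits
H(U,V) = -[(5/16)·log₂(5/16) + (5/32)·log₂(5/32) + (5/32)·log₂(5/32) + (1/16)·log₂(1/16) + (1/32)·log₂(1/32) + (1/32)·log₂(1/32) + (1/8)·log₂(1/8) + (1/16)·log₂(1/16) + (1/16)·log₂(1/16)]
  = 0.5244 + 0.4184 + 0.4184 + 0.2500 + 0.1563 + 0.1563 + 0.3750 + 0.2500 + 0.2500
  = 2.7988 bits

I(U;V) = H(U) + H(V) - H(U,V)
  = 1.2988 + 1.5000 - 2.7988
  = 0.0000 bits

Right side, with H(U|V) computed directly from the conditional probabilities:
H(U|V) = -Σ P(U,V)·log₂ P(U|V), where P(U|V) = P(U,V) / P(V)
  (U=0,V=0): P(U|V) = (5/16)/(1/2) = 5/8;  -(5/16)·log₂(5/8) = 0.2119
  (U=0,V=1): P(U|V) = (5/32)/(1/4) = 5/8;  -(5/32)·log₂(5/8) = 0.1059
  (U=0,V=2): P(U|V) = (5/32)/(1/4) = 5/8;  -(5/32)·log₂(5/8) = 0.1059
  (U=1,V=0): P(U|V) = (1/16)/(1/2) = 1/8;  -(1/16)·log₂(1/8) = 0.1875
  (U=1,V=1): P(U|V) = (1/32)/(1/4) = 1/8;  -(1/32)·log₂(1/8) = 0.0938
  (U=1,V=2): P(U|V) = (1/32)/(1/4) = 1/8;  -(1/32)·log₂(1/8) = 0.0938
  (U=2,V=0): P(U|V) = (1/8)/(1/2) = 1/4;  -(1/8)·log₂(1/4) = 0.2500
  (U=2,V=1): P(U|V) = (1/16)/(1/4) = 1/4;  -(1/16)·log₂(1/4) = 0.1250
  (U=2,V=2): P(U|V) = (1/16)/(1/4) = 1/4;  -(1/16)·log₂(1/4) = 0.1250
H(U|V) = 0.2119 + 0.1059 + 0.1059 + 0.1875 + 0.0938 + 0.0938 + 0.2500 + 0.1250 + 0.1250
  = 1.2988 bits
H(U) - H(U|V) = 1.2988 - 1.2988 = 0.0000 bits

Both sides equal 0.0000 bits, so I(U;V) = H(U) - H(U|V) ✓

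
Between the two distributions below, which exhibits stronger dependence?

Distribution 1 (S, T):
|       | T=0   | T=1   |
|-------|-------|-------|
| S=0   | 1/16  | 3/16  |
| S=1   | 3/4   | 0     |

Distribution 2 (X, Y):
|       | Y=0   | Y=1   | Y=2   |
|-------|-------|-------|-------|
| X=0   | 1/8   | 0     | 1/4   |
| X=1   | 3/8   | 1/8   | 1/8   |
Distribution 1 (S, T):
Marginal P(S) (row sums):
  P(S=0) = 1/16 + 3/16 = 1/4
  P(S=1) = 3/4 + 0 = 3/4
Marginal P(T) (column sums):
  P(T=0) = 1/16 + 3/4 = 13/16
  P(T=1) = 3/16 + 0 = 3/16

H(S) = -[(1/4)·log₂(1/4) + (3/4)·log₂(3/4)]
  = 0.5000 + 0.3113
  = 0.8113 bits
H(T) = -[(13/16)·log₂(13/16) + (3/16)·log₂(3/16)]
  = 0.2434 + 0.4528
  = 0.6962 bits
H(S,T) = -[(1/16)·log₂(1/16) + (3/16)·log₂(3/16) + (3/4)·log₂(3/4)]
  = 0.2500 + 0.4528 + 0.3113
  = 1.0141 bits

I(S;T) = H(S) + H(T) - H(S,T)
  = 0.8113 + 0.6962 - 1.0141
  = 0.4934 bits

Distribution 2 (X, Y):
Marginal P(X) (row sums):
  P(X=0) = 1/8 + 0 + 1/4 = 3/8
  P(X=1) = 3/8 + 1/8 + 1/8 = 5/8
Marginal P(Y) (column sums):
  P(Y=0) = 1/8 + 3/8 = 1/2
  P(Y=1) = 0 + 1/8 = 1/8
  P(Y=2) = 1/4 + 1/8 = 3/8

H(X) = -[(3/8)·log₂(3/8) + (5/8)·log₂(5/8)]
  = 0.5306 + 0.4238
  = 0.9544 bits
H(Y) = -[(1/2)·log₂(1/2) + (1/8)·log₂(1/8) + (3/8)·log₂(3/8)]
  = 0.5000 + 0.3750 + 0.5306
  = 1.4056 bits
H(X,Y) = -[(1/8)·log₂(1/8) + (1/4)·log₂(1/4) + (3/8)·log₂(3/8) + (1/8)·log₂(1/8) + (1/8)·log₂(1/8)]
  = 0.3750 + 0.5000 + 0.5306 + 0.3750 + 0.3750
  = 2.1556 bits

I(X;Y) = H(X) + H(Y) - H(X,Y)
  = 0.9544 + 1.4056 - 2.1556
  = 0.2044 bits

I(S;T) = 0.4934 bits > I(X;Y) = 0.2044 bits, so (S, T) has the higher mutual information (stronger dependence).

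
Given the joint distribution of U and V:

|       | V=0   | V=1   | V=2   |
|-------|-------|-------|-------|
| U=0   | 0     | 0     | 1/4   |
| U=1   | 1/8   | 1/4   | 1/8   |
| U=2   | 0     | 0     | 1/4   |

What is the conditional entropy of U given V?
Marginal P(V) (column sums):
  P(V=0) = 0 + 1/8 + 0 = 1/8
  P(V=1) = 0 + 1/4 + 0 = 1/4
  P(V=2) = 1/4 + 1/8 + 1/4 = 5/8

H(U|V) = -Σ P(U,V)·log₂ P(U|V), where P(U|V) = P(U,V) / P(V)
  (cells with P(U,V) = 0 contribute 0)
  (U=0,V=2): P(U|V) = (1/4)/(5/8) = 2/5;  -(1/4)·log₂(2/5) = 0.3305
  (U=1,V=0): P(U|V) = (1/8)/(1/8) = 1;  -(1/8)·log₂(1) = 0.0000
  (U=1,V=1): P(U|V) = (1/4)/(1/4) = 1;  -(1/4)·log₂(1) = 0.0000
  (U=1,V=2): P(U|V) = (1/8)/(5/8) = 1/5;  -(1/8)·log₂(1/5) = 0.2902
  (U=2,V=2): P(U|V) = (1/4)/(5/8) = 2/5;  -(1/4)·log₂(2/5) = 0.3305
H(U|V) = 0.3305 + 0.0000 + 0.0000 + 0.2902 + 0.3305
  = 0.9512 bits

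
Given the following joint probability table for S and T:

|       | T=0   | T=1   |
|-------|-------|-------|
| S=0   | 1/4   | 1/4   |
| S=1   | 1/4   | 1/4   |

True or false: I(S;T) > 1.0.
Marginal P(S) (row sums):
  P(S=0) = 1/4 + 1/4 = 1/2
  P(S=1) = 1/4 + 1/4 = 1/2
Marginal P(T) (column sums):
  P(T=0) = 1/4 + 1/4 = 1/2
  P(T=1) = 1/4 + 1/4 = 1/2

H(S) = -[(1/2)·log₂(1/2) + (1/2)·log₂(1/2)]
  = 0.5000 + 0.5000
  = 1.0000 bits
H(T) = -[(1/2)·log₂(1/2) + (1/2)·log₂(1/2)]
  = 0.5000 + 0.5000
  = 1.0000 bits
H(S,T) = -[(1/4)·log₂(1/4) + (1/4)·log₂(1/4) + (1/4)·log₂(1/4) + (1/4)·log₂(1/4)]
  = 0.5000 + 0.5000 + 0.5000 + 0.5000
  = 2.0000 bits

I(S;T) = H(S) + H(T) - H(S,T)
  = 1.0000 + 1.0000 - 2.0000
  = 0.0000 bits

False. I(S;T) = 0.0000 bits, which is ≤ 1.0 bits.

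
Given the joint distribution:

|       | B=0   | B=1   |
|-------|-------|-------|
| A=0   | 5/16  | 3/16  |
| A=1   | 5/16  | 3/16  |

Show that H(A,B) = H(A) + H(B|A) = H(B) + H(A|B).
Marginal P(A) (row sums):
  P(A=0) = 5/16 + 3/16 = 1/2
  P(A=1) = 5/16 + 3/16 = 1/2
Marginal P(B) (column sums):
  P(B=0) = 5/16 + 5/16 = 5/8
  P(B=1) = 3/16 + 3/16 = 3/8

Decomposition 1: H(A) + H(B|A)
H(A) = -[(1/2)·log₂(1/2) + (1/2)·log₂(1/2)]
  = 0.5000 + 0.5000
  = 1.0000 bits
H(B|A) = -Σ P(A,B)·log₂ P(B|A), where P(B|A) = P(A,B) / P(A)
  (A=0,B=0): P(B|A) = (5/16)/(1/2) = 5/8;  -(5/16)·log₂(5/8) = 0.2119
  (A=0,B=1): P(B|A) = (3/16)/(1/2) = 3/8;  -(3/16)·log₂(3/8) = 0.2653
  (A=1,B=0): P(B|A) = (5/16)/(1/2) = 5/8;  -(5/16)·log₂(5/8) = 0.2119
  (A=1,B=1): P(B|A) = (3/16)/(1/2) = 3/8;  -(3/16)·log₂(3/8) = 0.2653
H(B|A) = 0.2119 + 0.2653 + 0.2119 + 0.2653
  = 0.9544 bits
H(A) + H(B|A) = 1.0000 + 0.9544 = 1.9544 bits

Decomposition 2: H(B) + H(A|B)
H(B) = -[(5/8)·log₂(5/8) + (3/8)·log₂(3/8)]
  = 0.4238 + 0.5306
  = 0.9544 bits
H(A|B) = -Σ P(A,B)·log₂ P(A|B), where P(A|B) = P(A,B) / P(B)
  (A=0,B=0): P(A|B) = (5/16)/(5/8) = 1/2;  -(5/16)·log₂(1/2) = 0.3125
  (A=0,B=1): P(A|B) = (3/16)/(3/8) = 1/2;  -(3/16)·log₂(1/2) = 0.1875
  (A=1,B=0): P(A|B) = (5/16)/(5/8) = 1/2;  -(5/16)·log₂(1/2) = 0.3125
  (A=1,B=1): P(A|B) = (3/16)/(3/8) = 1/2;  -(3/16)·log₂(1/2) = 0.1875
H(A|B) = 0.3125 + 0.1875 + 0.3125 + 0.1875
  = 1.0000 bits
H(B) + H(A|B) = 0.9544 + 1.0000 = 1.9544 bits

Direct computation of the joint entropy:
H(A,B) = -[(5/16)·log₂(5/16) + (3/16)·log₂(3/16) + (5/16)·log₂(5/16) + (3/16)·log₂(3/16)]
  = 0.5244 + 0.4528 + 0.5244 + 0.4528
  = 1.9544 bits

All three agree: H(A,B) = 1.9544 bits ✓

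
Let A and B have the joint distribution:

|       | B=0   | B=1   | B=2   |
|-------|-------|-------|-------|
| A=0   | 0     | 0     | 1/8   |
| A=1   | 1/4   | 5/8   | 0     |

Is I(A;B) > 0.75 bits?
Marginal P(A) (row sums):
  P(A=0) = 0 + 0 + 1/8 = 1/8
  P(A=1) = 1/4 + 5/8 + 0 = 7/8
Marginal P(B) (column sums):
  P(B=0) = 0 + 1/4 = 1/4
  P(B=1) = 0 + 5/8 = 5/8
  P(B=2) = 1/8 + 0 = 1/8

H(A) = -[(1/8)·log₂(1/8) + (7/8)·log₂(7/8)]
  = 0.3750 + 0.1686
  = 0.5436 bits
H(B) = -[(1/4)·log₂(1/4) + (5/8)·log₂(5/8) + (1/8)·log₂(1/8)]
  = 0.5000 + 0.4238 + 0.3750
  = 1.2988 bits
H(A,B) = -[(1/8)·log₂(1/8) + (1/4)·log₂(1/4) + (5/8)·log₂(5/8)]
  = 0.3750 + 0.5000 + 0.4238
  = 1.2988 bits

I(A;B) = H(A) + H(B) - H(A,B)
  = 0.5436 + 1.2988 - 1.2988
  = 0.5436 bits

No. I(A;B) = 0.5436 bits, which is ≤ 0.75 bits.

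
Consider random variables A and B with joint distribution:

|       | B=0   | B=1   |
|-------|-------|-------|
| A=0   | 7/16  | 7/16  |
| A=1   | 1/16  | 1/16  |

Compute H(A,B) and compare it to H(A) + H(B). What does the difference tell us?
Marginal P(A) (row sums):
  P(A=0) = 7/16 + 7/16 = 7/8
  P(A=1) = 1/16 + 1/16 = 1/8
Marginal P(B) (column sums):
  P(B=0) = 7/16 + 1/16 = 1/2
  P(B=1) = 7/16 + 1/16 = 1/2

H(A,B) = -[(7/16)·log₂(7/16) + (7/16)·log₂(7/16) + (1/16)·log₂(1/16) + (1/16)·log₂(1/16)]
  = 0.5218 + 0.5218 + 0.2500 + 0.2500
  = 1.5436 bits
H(A) = -[(7/8)·log₂(7/8) + (1/8)·log₂(1/8)]
  = 0.1686 + 0.3750
  = 0.5436 bits
H(B) = -[(1/2)·log₂(1/2) + (1/2)·log₂(1/2)]
  = 0.5000 + 0.5000
  = 1.0000 bits

H(A) + H(B) = 0.5436 + 1.0000 = 1.5436 bits
Difference: H(A) + H(B) - H(A,B) = 1.5436 - 1.5436 = 0.0000 bits = I(A;B)

The difference is the mutual information; it is 0 here, so A and B are independent (the joint entropy equals the sum of the marginal entropies).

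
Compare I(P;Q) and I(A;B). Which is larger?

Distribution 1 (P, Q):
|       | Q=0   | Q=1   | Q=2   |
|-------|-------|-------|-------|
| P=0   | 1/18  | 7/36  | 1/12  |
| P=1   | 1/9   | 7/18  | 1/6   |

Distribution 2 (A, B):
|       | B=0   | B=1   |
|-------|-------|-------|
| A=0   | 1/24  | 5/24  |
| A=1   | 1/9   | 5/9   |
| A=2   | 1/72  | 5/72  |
Distribution 1 (P, Q):
Marginal P(P) (row sums):
  P(P=0) = 1/18 + 7/36 + 1/12 = 1/3
  P(P=1) = 1/9 + 7/18 + 1/6 = 2/3
Marginal P(Q) (column sums):
  P(Q=0) = 1/18 + 1/9 = 1/6
  P(Q=1) = 7/36 + 7/18 = 7/12
  P(Q=2) = 1/12 + 1/6 = 1/4

H(P) = -[(1/3)·log₂(1/3) + (2/3)·log₂(2/3)]
  = 0.5283 + 0.3900
  = 0.9183 bits
H(Q) = -[(1/6)·log₂(1/6) + (7/12)·log₂(7/12) + (1/4)·log₂(1/4)]
  = 0.4308 + 0.4536 + 0.5000
  = 1.3844 bits
H(P,Q) = -[(1/18)·log₂(1/18) + (7/36)·log₂(7/36) + (1/12)·log₂(1/12) + (1/9)·log₂(1/9) + (7/18)·log₂(7/18) + (1/6)·log₂(1/6)]
  = 0.2317 + 0.4594 + 0.2987 + 0.3522 + 0.5299 + 0.4308
  = 2.3027 bits

I(P;Q) = H(P) + H(Q) - H(P,Q)
  = 0.9183 + 1.3844 - 2.3027
  = 0.0000 bits

Distribution 2 (A, B):
Marginal P(A) (row sums):
  P(A=0) = 1/24 + 5/24 = 1/4
  P(A=1) = 1/9 + 5/9 = 2/3
  P(A=2) = 1/72 + 5/72 = 1/12
Marginal P(B) (column sums):
  P(B=0) = 1/24 + 1/9 + 1/72 = 1/6
  P(B=1) = 5/24 + 5/9 + 5/72 = 5/6

H(A) = -[(1/4)·log₂(1/4) + (2/3)·log₂(2/3) + (1/12)·log₂(1/12)]
  = 0.5000 + 0.3900 + 0.2987
  = 1.1887 bits
H(B) = -[(1/6)·log₂(1/6) + (5/6)·log₂(5/6)]
  = 0.4308 + 0.2192
  = 0.6500 bits
H(A,B) = -[(1/24)·log₂(1/24) + (5/24)·log₂(5/24) + (1/9)·log₂(1/9) + (5/9)·log₂(5/9) + (1/72)·log₂(1/72) + (5/72)·log₂(5/72)]
  = 0.1910 + 0.4715 + 0.3522 + 0.4711 + 0.0857 + 0.2672
  = 1.8387 bits

I(A;B) = H(A) + H(B) - H(A,B)
  = 1.1887 + 0.6500 - 1.8387
  = 0.0000 bits

Both joint tables factor as the product of their marginals, so I(P;Q) = I(A;B) = 0 bits: neither is larger (both pairs are independent).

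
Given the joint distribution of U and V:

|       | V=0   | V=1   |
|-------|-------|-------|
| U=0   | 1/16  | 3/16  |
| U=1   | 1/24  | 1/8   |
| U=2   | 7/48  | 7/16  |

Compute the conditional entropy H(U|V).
Marginal P(V) (column sums):
  P(V=0) = 1/16 + 1/24 + 7/48 = 1/4
  P(V=1) = 3/16 + 1/8 + 7/16 = 3/4

H(U|V) = -Σ P(U,V)·log₂ P(U|V), where P(U|V) = P(U,V) / P(V)
  (U=0,V=0): P(U|V) = (1/16)/(1/4) = 1/4;  -(1/16)·log₂(1/4) = 0.1250
  (U=0,V=1): P(U|V) = (3/16)/(3/4) = 1/4;  -(3/16)·log₂(1/4) = 0.3750
  (U=1,V=0): P(U|V) = (1/24)/(1/4) = 1/6;  -(1/24)·log₂(1/6) = 0.1077
  (U=1,V=1): P(U|V) = (1/8)/(3/4) = 1/6;  -(1/8)·log₂(1/6) = 0.3231
  (U=2,V=0): P(U|V) = (7/48)/(1/4) = 7/12;  -(7/48)·log₂(7/12) = 0.1134
  (U=2,V=1): P(U|V) = (7/16)/(3/4) = 7/12;  -(7/16)·log₂(7/12) = 0.3402
H(U|V) = 0.1250 + 0.3750 + 0.1077 + 0.3231 + 0.1134 + 0.3402
  = 1.3844 bits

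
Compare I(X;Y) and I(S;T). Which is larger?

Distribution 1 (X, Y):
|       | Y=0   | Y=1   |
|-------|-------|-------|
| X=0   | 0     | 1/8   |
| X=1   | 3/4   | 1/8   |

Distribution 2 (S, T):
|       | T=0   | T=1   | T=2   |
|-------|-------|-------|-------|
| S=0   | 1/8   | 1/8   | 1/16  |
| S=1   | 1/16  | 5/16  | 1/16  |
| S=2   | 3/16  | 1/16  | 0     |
Distribution 1 (X, Y):
Marginal P(X) (row sums):
  P(X=0) = 0 + 1/8 = 1/8
  P(X=1) = 3/4 + 1/8 = 7/8
Marginal P(Y) (column sums):
  P(Y=0) = 0 + 3/4 = 3/4
  P(Y=1) = 1/8 + 1/8 = 1/4

H(X) = -[(1/8)·log₂(1/8) + (7/8)·log₂(7/8)]
  = 0.3750 + 0.1686
  = 0.5436 bits
H(Y) = -[(3/4)·log₂(3/4) + (1/4)·log₂(1/4)]
  = 0.3113 + 0.5000
  = 0.8113 bits
H(X,Y) = -[(1/8)·log₂(1/8) + (3/4)·log₂(3/4) + (1/8)·log₂(1/8)]
  = 0.3750 + 0.3113 + 0.3750
  = 1.0613 bits

I(X;Y) = H(X) + H(Y) - H(X,Y)
  = 0.5436 + 0.8113 - 1.0613
  = 0.2936 bits

Distribution 2 (S, T):
Marginal P(S) (row sums):
  P(S=0) = 1/8 + 1/8 + 1/16 = 5/16
  P(S=1) = 1/16 + 5/16 + 1/16 = 7/16
  P(S=2) = 3/16 + 1/16 + 0 = 1/4
Marginal P(T) (column sums):
  P(T=0) = 1/8 + 1/16 + 3/16 = 3/8
  P(T=1) = 1/8 + 5/16 + 1/16 = 1/2
  P(T=2) = 1/16 + 1/16 + 0 = 1/8

H(S) = -[(5/16)·log₂(5/16) + (7/16)·log₂(7/16) + (1/4)·log₂(1/4)]
  = 0.5244 + 0.5218 + 0.5000
  = 1.5462 bits
H(T) = -[(3/8)·log₂(3/8) + (1/2)·log₂(1/2) + (1/8)·log₂(1/8)]
  = 0.5306 + 0.5000 + 0.3750
  = 1.4056 bits
H(S,T) = -[(1/8)·log₂(1/8) + (1/8)·log₂(1/8) + (1/16)·log₂(1/16) + (1/16)·log₂(1/16) + (5/16)·log₂(5/16) + (1/16)·log₂(1/16) + (3/16)·log₂(3/16) + (1/16)·log₂(1/16)]
  = 0.3750 + 0.3750 + 0.2500 + 0.2500 + 0.5244 + 0.2500 + 0.4528 + 0.2500
  = 2.7272 bits

I(S;T) = H(S) + H(T) - H(S,T)
  = 1.5462 + 1.4056 - 2.7272
  = 0.2246 bits

I(X;Y) = 0.2936 bits > I(S;T) = 0.2246 bits, so (X, Y) has the higher mutual information (stronger dependence).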